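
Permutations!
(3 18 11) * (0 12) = [12, 1, 2, 18, 4, 5, 6, 7, 8, 9, 10, 3, 0, 13, 14, 15, 16, 17, 11] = (0 12)(3 18 11)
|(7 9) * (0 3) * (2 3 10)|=4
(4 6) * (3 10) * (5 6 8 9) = (3 10)(4 8 9 5 6) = [0, 1, 2, 10, 8, 6, 4, 7, 9, 5, 3]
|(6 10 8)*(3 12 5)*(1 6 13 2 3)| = |(1 6 10 8 13 2 3 12 5)| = 9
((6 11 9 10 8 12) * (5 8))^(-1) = ((5 8 12 6 11 9 10))^(-1) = (5 10 9 11 6 12 8)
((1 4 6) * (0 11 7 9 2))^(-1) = ((0 11 7 9 2)(1 4 6))^(-1) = (0 2 9 7 11)(1 6 4)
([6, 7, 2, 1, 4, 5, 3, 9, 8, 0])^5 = [9, 3, 2, 6, 4, 5, 0, 1, 8, 7]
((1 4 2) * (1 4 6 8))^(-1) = ((1 6 8)(2 4))^(-1) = (1 8 6)(2 4)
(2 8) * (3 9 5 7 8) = [0, 1, 3, 9, 4, 7, 6, 8, 2, 5] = (2 3 9 5 7 8)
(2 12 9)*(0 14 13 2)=(0 14 13 2 12 9)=[14, 1, 12, 3, 4, 5, 6, 7, 8, 0, 10, 11, 9, 2, 13]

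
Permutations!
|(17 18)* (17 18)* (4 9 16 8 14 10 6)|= |(18)(4 9 16 8 14 10 6)|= 7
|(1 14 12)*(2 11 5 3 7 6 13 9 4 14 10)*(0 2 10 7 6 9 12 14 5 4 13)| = 35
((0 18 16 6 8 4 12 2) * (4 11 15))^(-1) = (0 2 12 4 15 11 8 6 16 18)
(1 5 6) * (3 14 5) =(1 3 14 5 6) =[0, 3, 2, 14, 4, 6, 1, 7, 8, 9, 10, 11, 12, 13, 5]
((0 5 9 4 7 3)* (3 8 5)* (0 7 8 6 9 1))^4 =(0 9 1 6 5 7 8 3 4)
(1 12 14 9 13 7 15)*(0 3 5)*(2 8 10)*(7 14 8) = (0 3 5)(1 12 8 10 2 7 15)(9 13 14) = [3, 12, 7, 5, 4, 0, 6, 15, 10, 13, 2, 11, 8, 14, 9, 1]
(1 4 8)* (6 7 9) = (1 4 8)(6 7 9) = [0, 4, 2, 3, 8, 5, 7, 9, 1, 6]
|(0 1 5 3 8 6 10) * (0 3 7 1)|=|(1 5 7)(3 8 6 10)|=12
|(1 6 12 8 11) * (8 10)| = |(1 6 12 10 8 11)| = 6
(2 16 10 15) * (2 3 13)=(2 16 10 15 3 13)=[0, 1, 16, 13, 4, 5, 6, 7, 8, 9, 15, 11, 12, 2, 14, 3, 10]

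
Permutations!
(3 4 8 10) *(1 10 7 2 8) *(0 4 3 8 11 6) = (0 4 1 10 8 7 2 11 6) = [4, 10, 11, 3, 1, 5, 0, 2, 7, 9, 8, 6]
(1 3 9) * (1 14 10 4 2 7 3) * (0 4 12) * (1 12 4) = (0 1 12)(2 7 3 9 14 10 4) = [1, 12, 7, 9, 2, 5, 6, 3, 8, 14, 4, 11, 0, 13, 10]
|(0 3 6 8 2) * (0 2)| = 4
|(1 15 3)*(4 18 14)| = |(1 15 3)(4 18 14)| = 3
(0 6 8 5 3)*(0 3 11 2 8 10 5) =(0 6 10 5 11 2 8) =[6, 1, 8, 3, 4, 11, 10, 7, 0, 9, 5, 2]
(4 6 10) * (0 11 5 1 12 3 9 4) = (0 11 5 1 12 3 9 4 6 10) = [11, 12, 2, 9, 6, 1, 10, 7, 8, 4, 0, 5, 3]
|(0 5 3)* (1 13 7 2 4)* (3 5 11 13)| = |(0 11 13 7 2 4 1 3)| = 8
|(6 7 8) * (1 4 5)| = |(1 4 5)(6 7 8)| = 3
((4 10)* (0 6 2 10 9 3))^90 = (0 3 9 4 10 2 6)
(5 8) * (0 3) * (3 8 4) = (0 8 5 4 3) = [8, 1, 2, 0, 3, 4, 6, 7, 5]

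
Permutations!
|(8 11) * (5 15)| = 2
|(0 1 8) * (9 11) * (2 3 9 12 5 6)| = 21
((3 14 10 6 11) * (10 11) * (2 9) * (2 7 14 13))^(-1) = ((2 9 7 14 11 3 13)(6 10))^(-1) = (2 13 3 11 14 7 9)(6 10)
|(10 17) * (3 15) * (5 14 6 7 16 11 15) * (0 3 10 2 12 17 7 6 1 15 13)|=|(0 3 5 14 1 15 10 7 16 11 13)(2 12 17)|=33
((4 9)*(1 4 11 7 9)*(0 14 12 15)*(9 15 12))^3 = (0 11)(1 4)(7 14)(9 15)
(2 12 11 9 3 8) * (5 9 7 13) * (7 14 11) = (2 12 7 13 5 9 3 8)(11 14) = [0, 1, 12, 8, 4, 9, 6, 13, 2, 3, 10, 14, 7, 5, 11]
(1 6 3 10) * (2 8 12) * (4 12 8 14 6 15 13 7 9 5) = (1 15 13 7 9 5 4 12 2 14 6 3 10) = [0, 15, 14, 10, 12, 4, 3, 9, 8, 5, 1, 11, 2, 7, 6, 13]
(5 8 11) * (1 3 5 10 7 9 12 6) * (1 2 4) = (1 3 5 8 11 10 7 9 12 6 2 4) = [0, 3, 4, 5, 1, 8, 2, 9, 11, 12, 7, 10, 6]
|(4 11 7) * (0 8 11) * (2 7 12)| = |(0 8 11 12 2 7 4)| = 7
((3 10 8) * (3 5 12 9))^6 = (12)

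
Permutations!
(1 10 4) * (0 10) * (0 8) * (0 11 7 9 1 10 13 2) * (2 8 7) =(0 13 8 11 2)(1 7 9)(4 10) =[13, 7, 0, 3, 10, 5, 6, 9, 11, 1, 4, 2, 12, 8]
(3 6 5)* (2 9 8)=(2 9 8)(3 6 5)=[0, 1, 9, 6, 4, 3, 5, 7, 2, 8]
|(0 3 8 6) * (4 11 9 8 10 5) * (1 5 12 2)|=12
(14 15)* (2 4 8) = [0, 1, 4, 3, 8, 5, 6, 7, 2, 9, 10, 11, 12, 13, 15, 14] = (2 4 8)(14 15)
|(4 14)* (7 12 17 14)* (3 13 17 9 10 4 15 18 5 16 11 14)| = 30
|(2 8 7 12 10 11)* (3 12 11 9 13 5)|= |(2 8 7 11)(3 12 10 9 13 5)|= 12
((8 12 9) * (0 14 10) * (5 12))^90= (14)(5 9)(8 12)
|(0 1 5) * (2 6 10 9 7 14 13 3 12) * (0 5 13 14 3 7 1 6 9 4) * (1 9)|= |(14)(0 6 10 4)(1 13 7 3 12 2)|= 12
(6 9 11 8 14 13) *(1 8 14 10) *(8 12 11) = (1 12 11 14 13 6 9 8 10) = [0, 12, 2, 3, 4, 5, 9, 7, 10, 8, 1, 14, 11, 6, 13]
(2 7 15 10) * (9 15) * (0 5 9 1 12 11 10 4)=[5, 12, 7, 3, 0, 9, 6, 1, 8, 15, 2, 10, 11, 13, 14, 4]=(0 5 9 15 4)(1 12 11 10 2 7)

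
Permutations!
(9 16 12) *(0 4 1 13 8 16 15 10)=(0 4 1 13 8 16 12 9 15 10)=[4, 13, 2, 3, 1, 5, 6, 7, 16, 15, 0, 11, 9, 8, 14, 10, 12]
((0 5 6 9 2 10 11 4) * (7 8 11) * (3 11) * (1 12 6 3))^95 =((0 5 3 11 4)(1 12 6 9 2 10 7 8))^95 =(1 8 7 10 2 9 6 12)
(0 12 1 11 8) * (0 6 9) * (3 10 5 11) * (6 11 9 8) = (0 12 1 3 10 5 9)(6 8 11) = [12, 3, 2, 10, 4, 9, 8, 7, 11, 0, 5, 6, 1]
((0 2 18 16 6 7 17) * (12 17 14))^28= (0 2 18 16 6 7 14 12 17)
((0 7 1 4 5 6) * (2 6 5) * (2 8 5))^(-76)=((0 7 1 4 8 5 2 6))^(-76)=(0 8)(1 2)(4 6)(5 7)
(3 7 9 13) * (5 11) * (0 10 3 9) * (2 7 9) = (0 10 3 9 13 2 7)(5 11) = [10, 1, 7, 9, 4, 11, 6, 0, 8, 13, 3, 5, 12, 2]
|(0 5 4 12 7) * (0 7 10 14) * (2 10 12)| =6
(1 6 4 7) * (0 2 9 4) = (0 2 9 4 7 1 6) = [2, 6, 9, 3, 7, 5, 0, 1, 8, 4]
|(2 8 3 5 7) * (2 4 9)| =7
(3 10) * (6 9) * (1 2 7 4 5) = (1 2 7 4 5)(3 10)(6 9) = [0, 2, 7, 10, 5, 1, 9, 4, 8, 6, 3]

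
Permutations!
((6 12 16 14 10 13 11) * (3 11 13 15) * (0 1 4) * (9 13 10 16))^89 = ((0 1 4)(3 11 6 12 9 13 10 15)(14 16))^89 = (0 4 1)(3 11 6 12 9 13 10 15)(14 16)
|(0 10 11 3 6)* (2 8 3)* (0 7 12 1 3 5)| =30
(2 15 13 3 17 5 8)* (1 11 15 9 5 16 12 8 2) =(1 11 15 13 3 17 16 12 8)(2 9 5) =[0, 11, 9, 17, 4, 2, 6, 7, 1, 5, 10, 15, 8, 3, 14, 13, 12, 16]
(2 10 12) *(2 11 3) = (2 10 12 11 3) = [0, 1, 10, 2, 4, 5, 6, 7, 8, 9, 12, 3, 11]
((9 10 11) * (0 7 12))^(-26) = (0 7 12)(9 10 11)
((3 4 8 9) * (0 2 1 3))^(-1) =(0 9 8 4 3 1 2)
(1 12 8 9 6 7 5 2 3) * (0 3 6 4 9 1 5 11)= [3, 12, 6, 5, 9, 2, 7, 11, 1, 4, 10, 0, 8]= (0 3 5 2 6 7 11)(1 12 8)(4 9)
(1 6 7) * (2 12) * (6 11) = (1 11 6 7)(2 12) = [0, 11, 12, 3, 4, 5, 7, 1, 8, 9, 10, 6, 2]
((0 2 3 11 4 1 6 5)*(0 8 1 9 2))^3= (1 8 5 6)(2 4 3 9 11)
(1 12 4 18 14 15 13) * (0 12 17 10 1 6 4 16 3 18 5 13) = (0 12 16 3 18 14 15)(1 17 10)(4 5 13 6) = [12, 17, 2, 18, 5, 13, 4, 7, 8, 9, 1, 11, 16, 6, 15, 0, 3, 10, 14]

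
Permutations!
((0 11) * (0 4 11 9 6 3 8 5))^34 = ((0 9 6 3 8 5)(4 11))^34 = (11)(0 8 6)(3 9 5)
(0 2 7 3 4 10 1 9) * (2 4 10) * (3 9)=(0 4 2 7 9)(1 3 10)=[4, 3, 7, 10, 2, 5, 6, 9, 8, 0, 1]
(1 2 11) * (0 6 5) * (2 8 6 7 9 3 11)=(0 7 9 3 11 1 8 6 5)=[7, 8, 2, 11, 4, 0, 5, 9, 6, 3, 10, 1]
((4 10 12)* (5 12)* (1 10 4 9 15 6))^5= (1 15 12 10 6 9 5)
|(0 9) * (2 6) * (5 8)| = 2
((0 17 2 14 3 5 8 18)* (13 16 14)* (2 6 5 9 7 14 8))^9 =(18)(3 9 7 14)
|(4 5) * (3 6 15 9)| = |(3 6 15 9)(4 5)| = 4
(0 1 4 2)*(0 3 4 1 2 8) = (0 2 3 4 8) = [2, 1, 3, 4, 8, 5, 6, 7, 0]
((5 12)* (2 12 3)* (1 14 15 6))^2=((1 14 15 6)(2 12 5 3))^2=(1 15)(2 5)(3 12)(6 14)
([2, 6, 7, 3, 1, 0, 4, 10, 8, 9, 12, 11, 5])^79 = (0 2 7 10 12 5)(1 6 4)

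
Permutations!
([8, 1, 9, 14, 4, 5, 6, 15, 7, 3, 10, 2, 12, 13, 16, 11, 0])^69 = [16, 1, 11, 9, 4, 5, 6, 8, 0, 2, 10, 15, 12, 13, 3, 7, 14]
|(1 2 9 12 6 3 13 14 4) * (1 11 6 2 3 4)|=|(1 3 13 14)(2 9 12)(4 11 6)|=12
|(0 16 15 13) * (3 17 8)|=12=|(0 16 15 13)(3 17 8)|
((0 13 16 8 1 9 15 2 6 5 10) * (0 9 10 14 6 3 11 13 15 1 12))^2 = (0 2 11 16 12 15 3 13 8)(1 9 10)(5 6 14)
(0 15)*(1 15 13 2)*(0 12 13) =(1 15 12 13 2) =[0, 15, 1, 3, 4, 5, 6, 7, 8, 9, 10, 11, 13, 2, 14, 12]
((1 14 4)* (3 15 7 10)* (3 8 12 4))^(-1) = (1 4 12 8 10 7 15 3 14)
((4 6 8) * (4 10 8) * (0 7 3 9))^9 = ((0 7 3 9)(4 6)(8 10))^9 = (0 7 3 9)(4 6)(8 10)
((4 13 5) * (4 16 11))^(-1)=(4 11 16 5 13)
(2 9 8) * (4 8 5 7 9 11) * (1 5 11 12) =(1 5 7 9 11 4 8 2 12) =[0, 5, 12, 3, 8, 7, 6, 9, 2, 11, 10, 4, 1]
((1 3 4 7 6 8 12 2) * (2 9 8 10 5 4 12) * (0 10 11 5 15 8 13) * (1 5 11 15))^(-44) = ((0 10 1 3 12 9 13)(2 5 4 7 6 15 8))^(-44) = (0 9 3 10 13 12 1)(2 15 7 5 8 6 4)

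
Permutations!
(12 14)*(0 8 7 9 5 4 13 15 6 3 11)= [8, 1, 2, 11, 13, 4, 3, 9, 7, 5, 10, 0, 14, 15, 12, 6]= (0 8 7 9 5 4 13 15 6 3 11)(12 14)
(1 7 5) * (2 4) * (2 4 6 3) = (1 7 5)(2 6 3) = [0, 7, 6, 2, 4, 1, 3, 5]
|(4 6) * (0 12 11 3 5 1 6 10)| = 9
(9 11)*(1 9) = (1 9 11) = [0, 9, 2, 3, 4, 5, 6, 7, 8, 11, 10, 1]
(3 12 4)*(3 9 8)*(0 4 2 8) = (0 4 9)(2 8 3 12) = [4, 1, 8, 12, 9, 5, 6, 7, 3, 0, 10, 11, 2]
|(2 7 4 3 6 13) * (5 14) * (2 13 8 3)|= 6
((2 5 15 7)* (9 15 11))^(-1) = ((2 5 11 9 15 7))^(-1) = (2 7 15 9 11 5)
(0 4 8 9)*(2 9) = (0 4 8 2 9) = [4, 1, 9, 3, 8, 5, 6, 7, 2, 0]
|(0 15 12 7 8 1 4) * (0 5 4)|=|(0 15 12 7 8 1)(4 5)|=6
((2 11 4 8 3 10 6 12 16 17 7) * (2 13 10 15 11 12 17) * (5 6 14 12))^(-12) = ((2 5 6 17 7 13 10 14 12 16)(3 15 11 4 8))^(-12) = (2 12 10 7 6)(3 4 15 8 11)(5 16 14 13 17)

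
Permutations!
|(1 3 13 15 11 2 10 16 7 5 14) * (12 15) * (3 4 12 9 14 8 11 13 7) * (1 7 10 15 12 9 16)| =|(1 4 9 14 7 5 8 11 2 15 13 16 3 10)| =14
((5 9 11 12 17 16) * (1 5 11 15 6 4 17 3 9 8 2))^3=((1 5 8 2)(3 9 15 6 4 17 16 11 12))^3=(1 2 8 5)(3 6 16)(4 11 9)(12 15 17)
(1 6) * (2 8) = (1 6)(2 8) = [0, 6, 8, 3, 4, 5, 1, 7, 2]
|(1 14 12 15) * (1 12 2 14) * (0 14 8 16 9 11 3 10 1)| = |(0 14 2 8 16 9 11 3 10 1)(12 15)| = 10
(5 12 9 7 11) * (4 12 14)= [0, 1, 2, 3, 12, 14, 6, 11, 8, 7, 10, 5, 9, 13, 4]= (4 12 9 7 11 5 14)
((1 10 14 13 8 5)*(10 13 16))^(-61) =(1 5 8 13)(10 16 14) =((1 13 8 5)(10 14 16))^(-61)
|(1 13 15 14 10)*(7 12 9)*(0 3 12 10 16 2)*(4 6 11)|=|(0 3 12 9 7 10 1 13 15 14 16 2)(4 6 11)|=12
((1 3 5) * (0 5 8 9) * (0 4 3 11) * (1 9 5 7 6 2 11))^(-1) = ((0 7 6 2 11)(3 8 5 9 4))^(-1) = (0 11 2 6 7)(3 4 9 5 8)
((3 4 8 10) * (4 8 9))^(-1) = ((3 8 10)(4 9))^(-1) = (3 10 8)(4 9)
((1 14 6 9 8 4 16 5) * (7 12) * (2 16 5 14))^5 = (1 9 2 8 16 4 14 5 6)(7 12)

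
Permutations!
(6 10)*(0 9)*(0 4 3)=(0 9 4 3)(6 10)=[9, 1, 2, 0, 3, 5, 10, 7, 8, 4, 6]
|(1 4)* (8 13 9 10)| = 4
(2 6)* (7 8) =(2 6)(7 8) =[0, 1, 6, 3, 4, 5, 2, 8, 7]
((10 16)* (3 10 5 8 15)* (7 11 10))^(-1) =((3 7 11 10 16 5 8 15))^(-1) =(3 15 8 5 16 10 11 7)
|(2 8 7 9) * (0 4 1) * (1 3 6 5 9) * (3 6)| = |(0 4 6 5 9 2 8 7 1)| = 9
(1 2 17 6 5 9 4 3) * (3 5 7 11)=(1 2 17 6 7 11 3)(4 5 9)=[0, 2, 17, 1, 5, 9, 7, 11, 8, 4, 10, 3, 12, 13, 14, 15, 16, 6]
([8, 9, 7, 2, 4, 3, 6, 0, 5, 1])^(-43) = (0 7 2 3 5 8)(1 9)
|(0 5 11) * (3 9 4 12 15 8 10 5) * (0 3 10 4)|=12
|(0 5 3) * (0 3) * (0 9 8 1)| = 5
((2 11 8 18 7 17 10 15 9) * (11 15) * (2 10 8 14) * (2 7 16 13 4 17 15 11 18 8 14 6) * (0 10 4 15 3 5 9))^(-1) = ((0 10 18 16 13 15)(2 11 6)(3 5 9 4 17 14 7))^(-1) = (0 15 13 16 18 10)(2 6 11)(3 7 14 17 4 9 5)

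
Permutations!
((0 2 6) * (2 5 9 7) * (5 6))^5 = (0 6)(2 5 9 7)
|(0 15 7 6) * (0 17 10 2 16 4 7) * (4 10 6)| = |(0 15)(2 16 10)(4 7)(6 17)| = 6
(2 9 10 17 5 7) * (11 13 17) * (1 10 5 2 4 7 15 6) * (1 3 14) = [0, 10, 9, 14, 7, 15, 3, 4, 8, 5, 11, 13, 12, 17, 1, 6, 16, 2] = (1 10 11 13 17 2 9 5 15 6 3 14)(4 7)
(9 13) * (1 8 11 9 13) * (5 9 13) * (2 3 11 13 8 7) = (1 7 2 3 11 8 13 5 9) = [0, 7, 3, 11, 4, 9, 6, 2, 13, 1, 10, 8, 12, 5]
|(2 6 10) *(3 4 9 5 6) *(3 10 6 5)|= 6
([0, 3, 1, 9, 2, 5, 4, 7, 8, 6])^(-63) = (1 6)(2 9)(3 4)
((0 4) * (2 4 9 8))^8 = (0 2 9 4 8) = ((0 9 8 2 4))^8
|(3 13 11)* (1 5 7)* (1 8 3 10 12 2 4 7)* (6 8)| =|(1 5)(2 4 7 6 8 3 13 11 10 12)| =10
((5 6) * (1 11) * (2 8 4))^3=(1 11)(5 6)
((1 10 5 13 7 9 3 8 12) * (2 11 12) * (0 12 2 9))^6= (0 7 13 5 10 1 12)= ((0 12 1 10 5 13 7)(2 11)(3 8 9))^6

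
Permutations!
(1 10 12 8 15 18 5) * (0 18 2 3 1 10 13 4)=(0 18 5 10 12 8 15 2 3 1 13 4)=[18, 13, 3, 1, 0, 10, 6, 7, 15, 9, 12, 11, 8, 4, 14, 2, 16, 17, 5]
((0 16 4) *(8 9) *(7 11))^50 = (0 4 16)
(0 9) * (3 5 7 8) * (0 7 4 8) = (0 9 7)(3 5 4 8) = [9, 1, 2, 5, 8, 4, 6, 0, 3, 7]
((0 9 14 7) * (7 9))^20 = ((0 7)(9 14))^20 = (14)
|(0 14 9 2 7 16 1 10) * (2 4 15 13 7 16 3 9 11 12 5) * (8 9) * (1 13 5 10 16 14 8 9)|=|(0 8 1 16 13 7 3 9 4 15 5 2 14 11 12 10)|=16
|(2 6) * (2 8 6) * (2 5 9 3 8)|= |(2 5 9 3 8 6)|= 6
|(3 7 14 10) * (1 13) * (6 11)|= |(1 13)(3 7 14 10)(6 11)|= 4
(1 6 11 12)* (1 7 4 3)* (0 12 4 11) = [12, 6, 2, 1, 3, 5, 0, 11, 8, 9, 10, 4, 7] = (0 12 7 11 4 3 1 6)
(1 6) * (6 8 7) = (1 8 7 6) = [0, 8, 2, 3, 4, 5, 1, 6, 7]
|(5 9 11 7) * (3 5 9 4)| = |(3 5 4)(7 9 11)| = 3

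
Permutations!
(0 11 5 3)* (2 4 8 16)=(0 11 5 3)(2 4 8 16)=[11, 1, 4, 0, 8, 3, 6, 7, 16, 9, 10, 5, 12, 13, 14, 15, 2]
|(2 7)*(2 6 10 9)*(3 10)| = 6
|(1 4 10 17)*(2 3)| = 4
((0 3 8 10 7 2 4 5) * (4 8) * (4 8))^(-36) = (0 7)(2 3)(4 8)(5 10)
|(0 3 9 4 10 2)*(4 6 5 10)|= |(0 3 9 6 5 10 2)|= 7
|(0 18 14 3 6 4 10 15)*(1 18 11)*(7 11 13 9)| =|(0 13 9 7 11 1 18 14 3 6 4 10 15)| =13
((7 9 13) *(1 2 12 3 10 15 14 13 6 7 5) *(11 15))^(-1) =((1 2 12 3 10 11 15 14 13 5)(6 7 9))^(-1) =(1 5 13 14 15 11 10 3 12 2)(6 9 7)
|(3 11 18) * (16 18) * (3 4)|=|(3 11 16 18 4)|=5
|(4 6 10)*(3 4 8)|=5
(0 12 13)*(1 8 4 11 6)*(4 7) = [12, 8, 2, 3, 11, 5, 1, 4, 7, 9, 10, 6, 13, 0] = (0 12 13)(1 8 7 4 11 6)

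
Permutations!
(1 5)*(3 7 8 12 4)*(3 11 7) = (1 5)(4 11 7 8 12) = [0, 5, 2, 3, 11, 1, 6, 8, 12, 9, 10, 7, 4]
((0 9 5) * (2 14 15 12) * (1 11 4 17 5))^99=((0 9 1 11 4 17 5)(2 14 15 12))^99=(0 9 1 11 4 17 5)(2 12 15 14)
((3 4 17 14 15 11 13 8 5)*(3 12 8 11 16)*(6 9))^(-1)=((3 4 17 14 15 16)(5 12 8)(6 9)(11 13))^(-1)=(3 16 15 14 17 4)(5 8 12)(6 9)(11 13)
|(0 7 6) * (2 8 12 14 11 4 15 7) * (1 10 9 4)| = 13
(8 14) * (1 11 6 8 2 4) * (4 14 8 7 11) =[0, 4, 14, 3, 1, 5, 7, 11, 8, 9, 10, 6, 12, 13, 2] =(1 4)(2 14)(6 7 11)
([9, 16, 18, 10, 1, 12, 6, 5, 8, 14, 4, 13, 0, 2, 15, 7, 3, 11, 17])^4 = [7, 4, 13, 16, 10, 14, 6, 9, 8, 5, 3, 17, 15, 11, 12, 0, 1, 18, 2]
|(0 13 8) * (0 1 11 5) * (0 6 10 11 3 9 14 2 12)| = 36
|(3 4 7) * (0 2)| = |(0 2)(3 4 7)| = 6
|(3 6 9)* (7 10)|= 6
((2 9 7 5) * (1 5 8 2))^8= ((1 5)(2 9 7 8))^8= (9)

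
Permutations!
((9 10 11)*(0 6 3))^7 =((0 6 3)(9 10 11))^7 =(0 6 3)(9 10 11)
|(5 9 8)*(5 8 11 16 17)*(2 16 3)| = |(2 16 17 5 9 11 3)| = 7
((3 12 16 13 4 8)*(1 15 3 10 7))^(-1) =(1 7 10 8 4 13 16 12 3 15)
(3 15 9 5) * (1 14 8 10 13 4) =[0, 14, 2, 15, 1, 3, 6, 7, 10, 5, 13, 11, 12, 4, 8, 9] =(1 14 8 10 13 4)(3 15 9 5)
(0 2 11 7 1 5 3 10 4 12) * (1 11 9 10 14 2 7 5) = (0 7 11 5 3 14 2 9 10 4 12) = [7, 1, 9, 14, 12, 3, 6, 11, 8, 10, 4, 5, 0, 13, 2]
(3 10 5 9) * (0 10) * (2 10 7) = (0 7 2 10 5 9 3) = [7, 1, 10, 0, 4, 9, 6, 2, 8, 3, 5]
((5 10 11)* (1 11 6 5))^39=(1 11)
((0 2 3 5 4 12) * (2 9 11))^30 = ((0 9 11 2 3 5 4 12))^30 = (0 4 3 11)(2 9 12 5)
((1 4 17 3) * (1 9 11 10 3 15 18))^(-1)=(1 18 15 17 4)(3 10 11 9)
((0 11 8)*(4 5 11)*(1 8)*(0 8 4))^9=(1 4 5 11)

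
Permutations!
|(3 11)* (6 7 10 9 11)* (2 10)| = |(2 10 9 11 3 6 7)| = 7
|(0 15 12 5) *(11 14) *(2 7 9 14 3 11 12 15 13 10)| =18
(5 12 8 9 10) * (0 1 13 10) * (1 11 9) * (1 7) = (0 11 9)(1 13 10 5 12 8 7) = [11, 13, 2, 3, 4, 12, 6, 1, 7, 0, 5, 9, 8, 10]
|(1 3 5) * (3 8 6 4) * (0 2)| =|(0 2)(1 8 6 4 3 5)| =6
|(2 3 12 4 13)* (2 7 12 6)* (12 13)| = 6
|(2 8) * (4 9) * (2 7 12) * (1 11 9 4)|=12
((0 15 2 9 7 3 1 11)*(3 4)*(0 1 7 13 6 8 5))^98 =(0 2 13 8)(3 4 7)(5 15 9 6)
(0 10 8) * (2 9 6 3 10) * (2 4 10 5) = (0 4 10 8)(2 9 6 3 5) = [4, 1, 9, 5, 10, 2, 3, 7, 0, 6, 8]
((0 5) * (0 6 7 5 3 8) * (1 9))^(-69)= ((0 3 8)(1 9)(5 6 7))^(-69)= (1 9)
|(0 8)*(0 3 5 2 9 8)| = 5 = |(2 9 8 3 5)|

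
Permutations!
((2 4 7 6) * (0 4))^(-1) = ((0 4 7 6 2))^(-1) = (0 2 6 7 4)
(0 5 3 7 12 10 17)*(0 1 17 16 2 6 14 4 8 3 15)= (0 5 15)(1 17)(2 6 14 4 8 3 7 12 10 16)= [5, 17, 6, 7, 8, 15, 14, 12, 3, 9, 16, 11, 10, 13, 4, 0, 2, 1]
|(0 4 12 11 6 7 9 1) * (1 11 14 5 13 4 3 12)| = |(0 3 12 14 5 13 4 1)(6 7 9 11)| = 8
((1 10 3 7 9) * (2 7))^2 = (1 3 7)(2 9 10)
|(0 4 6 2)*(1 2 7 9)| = |(0 4 6 7 9 1 2)| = 7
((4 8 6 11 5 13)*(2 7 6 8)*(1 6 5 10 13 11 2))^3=(1 7 10)(2 11 4)(5 13 6)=((1 6 2 7 5 11 10 13 4))^3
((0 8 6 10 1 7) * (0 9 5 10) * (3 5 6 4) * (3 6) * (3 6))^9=((0 8 4 3 5 10 1 7 9 6))^9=(0 6 9 7 1 10 5 3 4 8)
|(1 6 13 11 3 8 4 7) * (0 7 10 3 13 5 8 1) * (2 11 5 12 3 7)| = |(0 2 11 13 5 8 4 10 7)(1 6 12 3)| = 36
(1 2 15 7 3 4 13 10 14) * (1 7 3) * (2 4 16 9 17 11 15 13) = (1 4 2 13 10 14 7)(3 16 9 17 11 15) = [0, 4, 13, 16, 2, 5, 6, 1, 8, 17, 14, 15, 12, 10, 7, 3, 9, 11]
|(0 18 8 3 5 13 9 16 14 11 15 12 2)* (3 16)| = 36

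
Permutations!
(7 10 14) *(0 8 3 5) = (0 8 3 5)(7 10 14) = [8, 1, 2, 5, 4, 0, 6, 10, 3, 9, 14, 11, 12, 13, 7]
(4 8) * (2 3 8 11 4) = (2 3 8)(4 11) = [0, 1, 3, 8, 11, 5, 6, 7, 2, 9, 10, 4]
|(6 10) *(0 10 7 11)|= 5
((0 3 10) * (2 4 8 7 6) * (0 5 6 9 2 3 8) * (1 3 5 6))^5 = (10)(0 4 2 9 7 8)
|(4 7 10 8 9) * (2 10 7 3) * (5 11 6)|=6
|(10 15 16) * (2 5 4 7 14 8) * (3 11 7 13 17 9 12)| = 12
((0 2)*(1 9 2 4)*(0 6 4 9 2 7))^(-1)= ((0 9 7)(1 2 6 4))^(-1)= (0 7 9)(1 4 6 2)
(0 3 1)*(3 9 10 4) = (0 9 10 4 3 1) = [9, 0, 2, 1, 3, 5, 6, 7, 8, 10, 4]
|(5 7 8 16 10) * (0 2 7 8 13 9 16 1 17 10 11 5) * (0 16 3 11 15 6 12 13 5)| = |(0 2 7 5 8 1 17 10 16 15 6 12 13 9 3 11)| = 16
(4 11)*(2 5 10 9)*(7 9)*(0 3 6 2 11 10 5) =(0 3 6 2)(4 10 7 9 11) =[3, 1, 0, 6, 10, 5, 2, 9, 8, 11, 7, 4]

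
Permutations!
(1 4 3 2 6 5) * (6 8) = (1 4 3 2 8 6 5) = [0, 4, 8, 2, 3, 1, 5, 7, 6]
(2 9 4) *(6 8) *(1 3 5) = [0, 3, 9, 5, 2, 1, 8, 7, 6, 4] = (1 3 5)(2 9 4)(6 8)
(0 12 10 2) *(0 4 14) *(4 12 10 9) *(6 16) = [10, 1, 12, 3, 14, 5, 16, 7, 8, 4, 2, 11, 9, 13, 0, 15, 6] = (0 10 2 12 9 4 14)(6 16)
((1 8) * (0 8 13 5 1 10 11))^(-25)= (0 11 10 8)(1 5 13)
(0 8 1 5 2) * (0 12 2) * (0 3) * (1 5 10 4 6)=(0 8 5 3)(1 10 4 6)(2 12)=[8, 10, 12, 0, 6, 3, 1, 7, 5, 9, 4, 11, 2]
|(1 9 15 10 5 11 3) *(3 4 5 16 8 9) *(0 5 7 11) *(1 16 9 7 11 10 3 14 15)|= 18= |(0 5)(1 14 15 3 16 8 7 10 9)(4 11)|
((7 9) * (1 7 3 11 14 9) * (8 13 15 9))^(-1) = (1 7)(3 9 15 13 8 14 11)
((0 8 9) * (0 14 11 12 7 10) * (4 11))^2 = (0 9 4 12 10 8 14 11 7)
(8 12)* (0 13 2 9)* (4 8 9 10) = (0 13 2 10 4 8 12 9) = [13, 1, 10, 3, 8, 5, 6, 7, 12, 0, 4, 11, 9, 2]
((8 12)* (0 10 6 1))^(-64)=(12)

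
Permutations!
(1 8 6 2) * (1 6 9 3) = (1 8 9 3)(2 6) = [0, 8, 6, 1, 4, 5, 2, 7, 9, 3]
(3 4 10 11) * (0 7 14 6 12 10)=(0 7 14 6 12 10 11 3 4)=[7, 1, 2, 4, 0, 5, 12, 14, 8, 9, 11, 3, 10, 13, 6]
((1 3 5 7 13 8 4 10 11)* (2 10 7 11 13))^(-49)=(1 11 5 3)(2 7 4 8 13 10)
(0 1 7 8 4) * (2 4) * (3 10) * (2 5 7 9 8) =(0 1 9 8 5 7 2 4)(3 10) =[1, 9, 4, 10, 0, 7, 6, 2, 5, 8, 3]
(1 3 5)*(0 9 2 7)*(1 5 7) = (0 9 2 1 3 7) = [9, 3, 1, 7, 4, 5, 6, 0, 8, 2]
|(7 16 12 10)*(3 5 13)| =12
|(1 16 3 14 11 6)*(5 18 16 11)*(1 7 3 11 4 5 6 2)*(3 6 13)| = |(1 4 5 18 16 11 2)(3 14 13)(6 7)| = 42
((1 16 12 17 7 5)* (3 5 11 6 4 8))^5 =((1 16 12 17 7 11 6 4 8 3 5))^5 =(1 11 5 7 3 17 8 12 4 16 6)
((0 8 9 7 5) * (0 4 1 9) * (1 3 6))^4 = (1 4 9 3 7 6 5)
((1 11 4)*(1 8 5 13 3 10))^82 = ((1 11 4 8 5 13 3 10))^82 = (1 4 5 3)(8 13 10 11)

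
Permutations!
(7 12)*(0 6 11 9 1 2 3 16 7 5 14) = (0 6 11 9 1 2 3 16 7 12 5 14) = [6, 2, 3, 16, 4, 14, 11, 12, 8, 1, 10, 9, 5, 13, 0, 15, 7]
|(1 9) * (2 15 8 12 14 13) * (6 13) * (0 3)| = 14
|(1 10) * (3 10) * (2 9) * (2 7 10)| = |(1 3 2 9 7 10)| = 6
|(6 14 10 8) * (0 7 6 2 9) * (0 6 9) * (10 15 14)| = 14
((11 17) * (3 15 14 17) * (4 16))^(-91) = ((3 15 14 17 11)(4 16))^(-91) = (3 11 17 14 15)(4 16)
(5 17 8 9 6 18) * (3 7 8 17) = [0, 1, 2, 7, 4, 3, 18, 8, 9, 6, 10, 11, 12, 13, 14, 15, 16, 17, 5] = (3 7 8 9 6 18 5)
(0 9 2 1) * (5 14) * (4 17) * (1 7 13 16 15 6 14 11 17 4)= (0 9 2 7 13 16 15 6 14 5 11 17 1)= [9, 0, 7, 3, 4, 11, 14, 13, 8, 2, 10, 17, 12, 16, 5, 6, 15, 1]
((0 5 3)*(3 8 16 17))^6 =(17)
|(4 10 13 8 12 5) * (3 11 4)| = 8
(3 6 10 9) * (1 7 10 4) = (1 7 10 9 3 6 4) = [0, 7, 2, 6, 1, 5, 4, 10, 8, 3, 9]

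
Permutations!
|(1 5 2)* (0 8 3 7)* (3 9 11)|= 6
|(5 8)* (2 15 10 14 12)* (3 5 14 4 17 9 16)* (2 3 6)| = |(2 15 10 4 17 9 16 6)(3 5 8 14 12)| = 40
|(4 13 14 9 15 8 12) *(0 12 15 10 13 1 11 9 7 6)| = 22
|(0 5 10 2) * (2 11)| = |(0 5 10 11 2)| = 5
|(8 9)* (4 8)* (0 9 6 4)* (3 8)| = |(0 9)(3 8 6 4)| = 4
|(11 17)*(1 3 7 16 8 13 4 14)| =8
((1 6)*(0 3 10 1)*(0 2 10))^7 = (0 3)(1 10 2 6)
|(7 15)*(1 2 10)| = |(1 2 10)(7 15)| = 6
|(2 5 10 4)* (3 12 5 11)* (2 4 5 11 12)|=4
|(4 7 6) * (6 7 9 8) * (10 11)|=4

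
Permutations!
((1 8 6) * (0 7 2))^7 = (0 7 2)(1 8 6)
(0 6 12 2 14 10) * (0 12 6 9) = (0 9)(2 14 10 12) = [9, 1, 14, 3, 4, 5, 6, 7, 8, 0, 12, 11, 2, 13, 10]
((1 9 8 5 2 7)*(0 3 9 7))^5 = (0 2 5 8 9 3)(1 7)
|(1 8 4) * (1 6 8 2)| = |(1 2)(4 6 8)| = 6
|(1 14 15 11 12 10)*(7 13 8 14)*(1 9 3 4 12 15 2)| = 30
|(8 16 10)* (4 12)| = |(4 12)(8 16 10)| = 6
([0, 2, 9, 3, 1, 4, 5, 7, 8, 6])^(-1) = [0, 4, 1, 3, 5, 6, 9, 7, 8, 2]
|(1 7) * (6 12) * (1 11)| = 6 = |(1 7 11)(6 12)|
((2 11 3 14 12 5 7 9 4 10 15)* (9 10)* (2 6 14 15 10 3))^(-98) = ((2 11)(3 15 6 14 12 5 7)(4 9))^(-98) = (15)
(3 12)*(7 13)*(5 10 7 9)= (3 12)(5 10 7 13 9)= [0, 1, 2, 12, 4, 10, 6, 13, 8, 5, 7, 11, 3, 9]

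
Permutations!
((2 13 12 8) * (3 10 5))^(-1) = (2 8 12 13)(3 5 10)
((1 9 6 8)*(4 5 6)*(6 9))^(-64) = (1 8 6)(4 9 5)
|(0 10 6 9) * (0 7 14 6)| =4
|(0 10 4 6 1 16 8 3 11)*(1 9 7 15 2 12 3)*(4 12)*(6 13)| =|(0 10 12 3 11)(1 16 8)(2 4 13 6 9 7 15)| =105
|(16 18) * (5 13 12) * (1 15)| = 6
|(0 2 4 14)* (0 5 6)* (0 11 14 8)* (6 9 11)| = 4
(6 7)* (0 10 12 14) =(0 10 12 14)(6 7) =[10, 1, 2, 3, 4, 5, 7, 6, 8, 9, 12, 11, 14, 13, 0]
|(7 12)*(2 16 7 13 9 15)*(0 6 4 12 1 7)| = |(0 6 4 12 13 9 15 2 16)(1 7)| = 18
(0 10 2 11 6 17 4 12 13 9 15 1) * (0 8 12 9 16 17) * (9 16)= (0 10 2 11 6)(1 8 12 13 9 15)(4 16 17)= [10, 8, 11, 3, 16, 5, 0, 7, 12, 15, 2, 6, 13, 9, 14, 1, 17, 4]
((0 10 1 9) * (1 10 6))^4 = ((10)(0 6 1 9))^4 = (10)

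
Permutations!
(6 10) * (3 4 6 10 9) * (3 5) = (10)(3 4 6 9 5) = [0, 1, 2, 4, 6, 3, 9, 7, 8, 5, 10]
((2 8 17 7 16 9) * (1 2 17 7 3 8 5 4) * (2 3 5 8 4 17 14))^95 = (1 4 3)(2 14 9 16 7 8)(5 17)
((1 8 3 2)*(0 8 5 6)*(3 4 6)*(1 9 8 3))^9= ((0 3 2 9 8 4 6)(1 5))^9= (0 2 8 6 3 9 4)(1 5)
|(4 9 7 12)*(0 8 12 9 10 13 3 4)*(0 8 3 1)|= 6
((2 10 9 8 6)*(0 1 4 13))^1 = ((0 1 4 13)(2 10 9 8 6))^1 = (0 1 4 13)(2 10 9 8 6)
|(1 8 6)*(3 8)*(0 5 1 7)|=|(0 5 1 3 8 6 7)|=7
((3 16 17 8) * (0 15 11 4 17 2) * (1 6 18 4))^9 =((0 15 11 1 6 18 4 17 8 3 16 2))^9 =(0 3 4 1)(2 8 18 11)(6 15 16 17)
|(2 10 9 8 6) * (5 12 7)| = |(2 10 9 8 6)(5 12 7)| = 15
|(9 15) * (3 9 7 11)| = |(3 9 15 7 11)| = 5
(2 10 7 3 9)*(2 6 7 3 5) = (2 10 3 9 6 7 5) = [0, 1, 10, 9, 4, 2, 7, 5, 8, 6, 3]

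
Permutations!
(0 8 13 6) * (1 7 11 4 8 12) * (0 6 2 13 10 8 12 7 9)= (0 7 11 4 12 1 9)(2 13)(8 10)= [7, 9, 13, 3, 12, 5, 6, 11, 10, 0, 8, 4, 1, 2]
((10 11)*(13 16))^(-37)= ((10 11)(13 16))^(-37)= (10 11)(13 16)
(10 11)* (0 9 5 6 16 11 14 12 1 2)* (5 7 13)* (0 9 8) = (0 8)(1 2 9 7 13 5 6 16 11 10 14 12) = [8, 2, 9, 3, 4, 6, 16, 13, 0, 7, 14, 10, 1, 5, 12, 15, 11]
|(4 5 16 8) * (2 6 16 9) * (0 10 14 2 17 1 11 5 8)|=30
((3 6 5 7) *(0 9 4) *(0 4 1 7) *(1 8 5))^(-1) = ((0 9 8 5)(1 7 3 6))^(-1) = (0 5 8 9)(1 6 3 7)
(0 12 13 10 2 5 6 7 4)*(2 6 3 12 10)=[10, 1, 5, 12, 0, 3, 7, 4, 8, 9, 6, 11, 13, 2]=(0 10 6 7 4)(2 5 3 12 13)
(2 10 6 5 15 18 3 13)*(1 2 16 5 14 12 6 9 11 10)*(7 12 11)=(1 2)(3 13 16 5 15 18)(6 14 11 10 9 7 12)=[0, 2, 1, 13, 4, 15, 14, 12, 8, 7, 9, 10, 6, 16, 11, 18, 5, 17, 3]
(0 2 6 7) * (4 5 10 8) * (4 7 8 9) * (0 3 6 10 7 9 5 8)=(0 2 10 5 7 3 6)(4 8 9)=[2, 1, 10, 6, 8, 7, 0, 3, 9, 4, 5]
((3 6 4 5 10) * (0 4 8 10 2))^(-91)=((0 4 5 2)(3 6 8 10))^(-91)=(0 4 5 2)(3 6 8 10)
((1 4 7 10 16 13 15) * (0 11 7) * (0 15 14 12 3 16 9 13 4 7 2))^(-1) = (0 2 11)(1 15 4 16 3 12 14 13 9 10 7)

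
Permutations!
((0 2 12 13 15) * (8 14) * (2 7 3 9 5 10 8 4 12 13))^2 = (0 3 5 8 4 2 15 7 9 10 14 12 13)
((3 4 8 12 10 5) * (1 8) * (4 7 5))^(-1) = (1 4 10 12 8)(3 5 7)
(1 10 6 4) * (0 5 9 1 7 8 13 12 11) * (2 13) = (0 5 9 1 10 6 4 7 8 2 13 12 11) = [5, 10, 13, 3, 7, 9, 4, 8, 2, 1, 6, 0, 11, 12]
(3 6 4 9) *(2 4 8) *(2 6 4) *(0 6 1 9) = (0 6 8 1 9 3 4) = [6, 9, 2, 4, 0, 5, 8, 7, 1, 3]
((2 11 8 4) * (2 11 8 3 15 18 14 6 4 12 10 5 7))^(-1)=(2 7 5 10 12 8)(3 11 4 6 14 18 15)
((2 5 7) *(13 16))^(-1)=(2 7 5)(13 16)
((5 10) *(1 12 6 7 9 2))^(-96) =((1 12 6 7 9 2)(5 10))^(-96) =(12)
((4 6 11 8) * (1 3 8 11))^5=(11)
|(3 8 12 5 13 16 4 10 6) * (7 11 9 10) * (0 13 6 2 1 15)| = 55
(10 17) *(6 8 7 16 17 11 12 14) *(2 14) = (2 14 6 8 7 16 17 10 11 12) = [0, 1, 14, 3, 4, 5, 8, 16, 7, 9, 11, 12, 2, 13, 6, 15, 17, 10]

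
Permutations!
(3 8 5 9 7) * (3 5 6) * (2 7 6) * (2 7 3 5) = [0, 1, 3, 8, 4, 9, 5, 2, 7, 6] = (2 3 8 7)(5 9 6)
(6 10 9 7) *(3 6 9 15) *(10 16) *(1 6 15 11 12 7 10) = (1 6 16)(3 15)(7 9 10 11 12) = [0, 6, 2, 15, 4, 5, 16, 9, 8, 10, 11, 12, 7, 13, 14, 3, 1]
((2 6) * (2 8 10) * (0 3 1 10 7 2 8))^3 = (0 10 2 3 8 6 1 7)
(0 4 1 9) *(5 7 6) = (0 4 1 9)(5 7 6) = [4, 9, 2, 3, 1, 7, 5, 6, 8, 0]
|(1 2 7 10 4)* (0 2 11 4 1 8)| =8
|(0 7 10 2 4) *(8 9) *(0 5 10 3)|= |(0 7 3)(2 4 5 10)(8 9)|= 12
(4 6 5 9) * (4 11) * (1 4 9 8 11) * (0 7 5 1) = (0 7 5 8 11 9)(1 4 6) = [7, 4, 2, 3, 6, 8, 1, 5, 11, 0, 10, 9]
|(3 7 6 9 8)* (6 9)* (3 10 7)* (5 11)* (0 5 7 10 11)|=4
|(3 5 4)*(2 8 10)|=3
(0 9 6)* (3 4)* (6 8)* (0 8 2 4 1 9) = (1 9 2 4 3)(6 8) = [0, 9, 4, 1, 3, 5, 8, 7, 6, 2]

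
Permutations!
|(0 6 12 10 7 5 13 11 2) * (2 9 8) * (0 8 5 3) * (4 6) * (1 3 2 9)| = |(0 4 6 12 10 7 2 8 9 5 13 11 1 3)| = 14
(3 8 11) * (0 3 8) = [3, 1, 2, 0, 4, 5, 6, 7, 11, 9, 10, 8] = (0 3)(8 11)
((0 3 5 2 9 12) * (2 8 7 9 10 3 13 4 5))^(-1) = (0 12 9 7 8 5 4 13)(2 3 10)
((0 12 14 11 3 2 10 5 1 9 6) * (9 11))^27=(0 14 6 12 9)(1 2)(3 5)(10 11)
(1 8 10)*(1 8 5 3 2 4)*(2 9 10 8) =(1 5 3 9 10 2 4) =[0, 5, 4, 9, 1, 3, 6, 7, 8, 10, 2]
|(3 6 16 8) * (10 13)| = |(3 6 16 8)(10 13)| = 4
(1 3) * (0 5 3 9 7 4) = (0 5 3 1 9 7 4) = [5, 9, 2, 1, 0, 3, 6, 4, 8, 7]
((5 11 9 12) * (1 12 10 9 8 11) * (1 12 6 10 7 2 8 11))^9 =((1 6 10 9 7 2 8)(5 12))^9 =(1 10 7 8 6 9 2)(5 12)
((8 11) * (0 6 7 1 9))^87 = (0 7 9 6 1)(8 11)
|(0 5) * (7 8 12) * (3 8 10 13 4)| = 14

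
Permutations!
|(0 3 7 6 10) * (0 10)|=4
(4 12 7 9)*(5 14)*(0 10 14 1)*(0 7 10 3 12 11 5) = (0 3 12 10 14)(1 7 9 4 11 5) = [3, 7, 2, 12, 11, 1, 6, 9, 8, 4, 14, 5, 10, 13, 0]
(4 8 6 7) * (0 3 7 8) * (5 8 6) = (0 3 7 4)(5 8) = [3, 1, 2, 7, 0, 8, 6, 4, 5]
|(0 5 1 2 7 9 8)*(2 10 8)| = 15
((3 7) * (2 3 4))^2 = ((2 3 7 4))^2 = (2 7)(3 4)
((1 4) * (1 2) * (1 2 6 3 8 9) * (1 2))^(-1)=((1 4 6 3 8 9 2))^(-1)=(1 2 9 8 3 6 4)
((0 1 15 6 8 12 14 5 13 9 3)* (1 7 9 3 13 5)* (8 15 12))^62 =(15)(0 9 3 7 13)(1 14 12)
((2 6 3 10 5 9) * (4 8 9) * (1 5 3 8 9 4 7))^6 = ((1 5 7)(2 6 8 4 9)(3 10))^6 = (10)(2 6 8 4 9)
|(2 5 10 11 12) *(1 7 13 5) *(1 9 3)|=|(1 7 13 5 10 11 12 2 9 3)|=10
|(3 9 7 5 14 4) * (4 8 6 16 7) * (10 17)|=|(3 9 4)(5 14 8 6 16 7)(10 17)|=6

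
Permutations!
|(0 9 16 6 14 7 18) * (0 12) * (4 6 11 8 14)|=|(0 9 16 11 8 14 7 18 12)(4 6)|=18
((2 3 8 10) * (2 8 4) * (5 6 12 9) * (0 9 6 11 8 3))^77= ((0 9 5 11 8 10 3 4 2)(6 12))^77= (0 10 9 3 5 4 11 2 8)(6 12)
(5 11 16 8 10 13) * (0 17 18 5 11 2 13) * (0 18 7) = (0 17 7)(2 13 11 16 8 10 18 5) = [17, 1, 13, 3, 4, 2, 6, 0, 10, 9, 18, 16, 12, 11, 14, 15, 8, 7, 5]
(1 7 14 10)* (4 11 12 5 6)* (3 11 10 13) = [0, 7, 2, 11, 10, 6, 4, 14, 8, 9, 1, 12, 5, 3, 13] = (1 7 14 13 3 11 12 5 6 4 10)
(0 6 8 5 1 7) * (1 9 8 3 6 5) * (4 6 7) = [5, 4, 2, 7, 6, 9, 3, 0, 1, 8] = (0 5 9 8 1 4 6 3 7)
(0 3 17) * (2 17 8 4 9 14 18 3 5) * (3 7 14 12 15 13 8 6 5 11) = (0 11 3 6 5 2 17)(4 9 12 15 13 8)(7 14 18) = [11, 1, 17, 6, 9, 2, 5, 14, 4, 12, 10, 3, 15, 8, 18, 13, 16, 0, 7]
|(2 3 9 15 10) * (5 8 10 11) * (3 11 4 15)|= |(2 11 5 8 10)(3 9)(4 15)|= 10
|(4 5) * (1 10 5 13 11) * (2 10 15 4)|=15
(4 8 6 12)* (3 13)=[0, 1, 2, 13, 8, 5, 12, 7, 6, 9, 10, 11, 4, 3]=(3 13)(4 8 6 12)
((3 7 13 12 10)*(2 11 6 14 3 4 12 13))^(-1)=((2 11 6 14 3 7)(4 12 10))^(-1)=(2 7 3 14 6 11)(4 10 12)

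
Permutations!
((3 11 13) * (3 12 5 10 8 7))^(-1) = ((3 11 13 12 5 10 8 7))^(-1) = (3 7 8 10 5 12 13 11)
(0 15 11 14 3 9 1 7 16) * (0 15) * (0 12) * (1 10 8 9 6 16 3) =(0 12)(1 7 3 6 16 15 11 14)(8 9 10) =[12, 7, 2, 6, 4, 5, 16, 3, 9, 10, 8, 14, 0, 13, 1, 11, 15]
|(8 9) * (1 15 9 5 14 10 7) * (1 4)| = |(1 15 9 8 5 14 10 7 4)| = 9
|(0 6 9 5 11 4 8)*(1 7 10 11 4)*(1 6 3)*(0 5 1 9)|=|(0 3 9 1 7 10 11 6)(4 8 5)|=24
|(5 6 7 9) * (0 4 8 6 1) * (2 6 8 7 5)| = |(0 4 7 9 2 6 5 1)| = 8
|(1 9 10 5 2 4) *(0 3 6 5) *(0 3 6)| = 9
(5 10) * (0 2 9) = (0 2 9)(5 10) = [2, 1, 9, 3, 4, 10, 6, 7, 8, 0, 5]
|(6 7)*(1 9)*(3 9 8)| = |(1 8 3 9)(6 7)| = 4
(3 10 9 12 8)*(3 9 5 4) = (3 10 5 4)(8 9 12) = [0, 1, 2, 10, 3, 4, 6, 7, 9, 12, 5, 11, 8]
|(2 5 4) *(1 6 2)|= |(1 6 2 5 4)|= 5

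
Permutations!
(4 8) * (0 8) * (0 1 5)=(0 8 4 1 5)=[8, 5, 2, 3, 1, 0, 6, 7, 4]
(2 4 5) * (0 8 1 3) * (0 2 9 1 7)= (0 8 7)(1 3 2 4 5 9)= [8, 3, 4, 2, 5, 9, 6, 0, 7, 1]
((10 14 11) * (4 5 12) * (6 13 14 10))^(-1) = ((4 5 12)(6 13 14 11))^(-1) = (4 12 5)(6 11 14 13)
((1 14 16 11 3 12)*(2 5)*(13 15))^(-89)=(1 14 16 11 3 12)(2 5)(13 15)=((1 14 16 11 3 12)(2 5)(13 15))^(-89)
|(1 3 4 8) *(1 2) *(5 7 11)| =|(1 3 4 8 2)(5 7 11)| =15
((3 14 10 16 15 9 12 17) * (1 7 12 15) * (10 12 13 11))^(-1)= ((1 7 13 11 10 16)(3 14 12 17)(9 15))^(-1)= (1 16 10 11 13 7)(3 17 12 14)(9 15)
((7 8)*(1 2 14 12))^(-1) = (1 12 14 2)(7 8)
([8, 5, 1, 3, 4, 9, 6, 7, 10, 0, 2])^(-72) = (0 5 2 8 9 1 10)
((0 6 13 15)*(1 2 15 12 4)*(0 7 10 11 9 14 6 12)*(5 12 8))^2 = (0 5 4 2 7 11 14 13 8 12 1 15 10 9 6)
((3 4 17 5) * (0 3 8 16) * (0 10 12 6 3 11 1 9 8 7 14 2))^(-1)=((0 11 1 9 8 16 10 12 6 3 4 17 5 7 14 2))^(-1)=(0 2 14 7 5 17 4 3 6 12 10 16 8 9 1 11)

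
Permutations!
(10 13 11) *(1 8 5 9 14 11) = (1 8 5 9 14 11 10 13) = [0, 8, 2, 3, 4, 9, 6, 7, 5, 14, 13, 10, 12, 1, 11]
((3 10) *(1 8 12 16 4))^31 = (1 8 12 16 4)(3 10)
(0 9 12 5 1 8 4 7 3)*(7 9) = (0 7 3)(1 8 4 9 12 5) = [7, 8, 2, 0, 9, 1, 6, 3, 4, 12, 10, 11, 5]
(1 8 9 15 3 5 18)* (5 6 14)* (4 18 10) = (1 8 9 15 3 6 14 5 10 4 18) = [0, 8, 2, 6, 18, 10, 14, 7, 9, 15, 4, 11, 12, 13, 5, 3, 16, 17, 1]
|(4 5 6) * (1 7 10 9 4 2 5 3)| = 6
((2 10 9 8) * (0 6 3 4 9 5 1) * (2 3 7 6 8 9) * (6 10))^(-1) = (0 1 5 10 7 6 2 4 3 8)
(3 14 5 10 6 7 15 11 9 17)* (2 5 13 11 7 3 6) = (2 5 10)(3 14 13 11 9 17 6)(7 15) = [0, 1, 5, 14, 4, 10, 3, 15, 8, 17, 2, 9, 12, 11, 13, 7, 16, 6]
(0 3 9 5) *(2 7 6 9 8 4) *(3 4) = (0 4 2 7 6 9 5)(3 8) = [4, 1, 7, 8, 2, 0, 9, 6, 3, 5]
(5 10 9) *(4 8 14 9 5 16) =[0, 1, 2, 3, 8, 10, 6, 7, 14, 16, 5, 11, 12, 13, 9, 15, 4] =(4 8 14 9 16)(5 10)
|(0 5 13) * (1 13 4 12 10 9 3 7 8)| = 11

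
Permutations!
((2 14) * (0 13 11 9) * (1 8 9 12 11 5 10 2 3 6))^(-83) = (0 14 9 2 8 10 1 5 6 13 3)(11 12)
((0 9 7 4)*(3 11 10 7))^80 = ((0 9 3 11 10 7 4))^80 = (0 11 4 3 7 9 10)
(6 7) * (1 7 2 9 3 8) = (1 7 6 2 9 3 8) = [0, 7, 9, 8, 4, 5, 2, 6, 1, 3]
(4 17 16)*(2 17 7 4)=[0, 1, 17, 3, 7, 5, 6, 4, 8, 9, 10, 11, 12, 13, 14, 15, 2, 16]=(2 17 16)(4 7)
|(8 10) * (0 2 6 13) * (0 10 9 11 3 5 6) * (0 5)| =|(0 2 5 6 13 10 8 9 11 3)| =10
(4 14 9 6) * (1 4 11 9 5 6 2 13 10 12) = (1 4 14 5 6 11 9 2 13 10 12) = [0, 4, 13, 3, 14, 6, 11, 7, 8, 2, 12, 9, 1, 10, 5]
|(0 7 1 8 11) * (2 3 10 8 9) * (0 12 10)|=12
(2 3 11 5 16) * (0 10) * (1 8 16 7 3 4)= (0 10)(1 8 16 2 4)(3 11 5 7)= [10, 8, 4, 11, 1, 7, 6, 3, 16, 9, 0, 5, 12, 13, 14, 15, 2]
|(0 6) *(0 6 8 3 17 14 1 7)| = |(0 8 3 17 14 1 7)| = 7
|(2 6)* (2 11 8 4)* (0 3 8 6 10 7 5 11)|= |(0 3 8 4 2 10 7 5 11 6)|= 10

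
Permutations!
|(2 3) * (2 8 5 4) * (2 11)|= 6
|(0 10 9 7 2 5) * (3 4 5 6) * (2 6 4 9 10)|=|(10)(0 2 4 5)(3 9 7 6)|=4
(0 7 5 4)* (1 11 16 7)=(0 1 11 16 7 5 4)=[1, 11, 2, 3, 0, 4, 6, 5, 8, 9, 10, 16, 12, 13, 14, 15, 7]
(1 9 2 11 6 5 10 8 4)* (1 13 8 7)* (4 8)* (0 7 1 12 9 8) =[7, 8, 11, 3, 13, 10, 5, 12, 0, 2, 1, 6, 9, 4] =(0 7 12 9 2 11 6 5 10 1 8)(4 13)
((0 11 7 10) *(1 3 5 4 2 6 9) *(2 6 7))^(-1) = (0 10 7 2 11)(1 9 6 4 5 3)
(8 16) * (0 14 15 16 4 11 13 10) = (0 14 15 16 8 4 11 13 10) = [14, 1, 2, 3, 11, 5, 6, 7, 4, 9, 0, 13, 12, 10, 15, 16, 8]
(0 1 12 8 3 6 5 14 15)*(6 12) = (0 1 6 5 14 15)(3 12 8) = [1, 6, 2, 12, 4, 14, 5, 7, 3, 9, 10, 11, 8, 13, 15, 0]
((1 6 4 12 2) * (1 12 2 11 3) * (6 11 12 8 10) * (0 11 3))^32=(12)(2 10 4 8 6)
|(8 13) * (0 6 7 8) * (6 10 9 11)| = |(0 10 9 11 6 7 8 13)| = 8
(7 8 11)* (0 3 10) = (0 3 10)(7 8 11) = [3, 1, 2, 10, 4, 5, 6, 8, 11, 9, 0, 7]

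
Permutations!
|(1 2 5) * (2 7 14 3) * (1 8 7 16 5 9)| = |(1 16 5 8 7 14 3 2 9)| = 9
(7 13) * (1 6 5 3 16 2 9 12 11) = (1 6 5 3 16 2 9 12 11)(7 13) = [0, 6, 9, 16, 4, 3, 5, 13, 8, 12, 10, 1, 11, 7, 14, 15, 2]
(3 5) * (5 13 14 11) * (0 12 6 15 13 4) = (0 12 6 15 13 14 11 5 3 4) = [12, 1, 2, 4, 0, 3, 15, 7, 8, 9, 10, 5, 6, 14, 11, 13]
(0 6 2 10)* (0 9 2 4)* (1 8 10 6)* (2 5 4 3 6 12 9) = (0 1 8 10 2 12 9 5 4)(3 6) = [1, 8, 12, 6, 0, 4, 3, 7, 10, 5, 2, 11, 9]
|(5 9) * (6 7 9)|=|(5 6 7 9)|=4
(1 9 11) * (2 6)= [0, 9, 6, 3, 4, 5, 2, 7, 8, 11, 10, 1]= (1 9 11)(2 6)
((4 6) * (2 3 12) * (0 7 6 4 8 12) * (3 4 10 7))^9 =((0 3)(2 4 10 7 6 8 12))^9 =(0 3)(2 10 6 12 4 7 8)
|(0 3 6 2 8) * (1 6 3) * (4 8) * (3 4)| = |(0 1 6 2 3 4 8)| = 7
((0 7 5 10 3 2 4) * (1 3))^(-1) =(0 4 2 3 1 10 5 7)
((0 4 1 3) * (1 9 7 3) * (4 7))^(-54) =((0 7 3)(4 9))^(-54) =(9)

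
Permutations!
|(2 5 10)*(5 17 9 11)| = 6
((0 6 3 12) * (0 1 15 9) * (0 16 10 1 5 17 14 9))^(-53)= (0 9 3 10 5 15 14 6 16 12 1 17)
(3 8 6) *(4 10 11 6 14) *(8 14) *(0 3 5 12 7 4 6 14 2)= (0 3 2)(4 10 11 14 6 5 12 7)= [3, 1, 0, 2, 10, 12, 5, 4, 8, 9, 11, 14, 7, 13, 6]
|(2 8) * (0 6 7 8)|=5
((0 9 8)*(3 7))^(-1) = ((0 9 8)(3 7))^(-1) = (0 8 9)(3 7)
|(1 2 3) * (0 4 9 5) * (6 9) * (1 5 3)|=6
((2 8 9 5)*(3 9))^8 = ((2 8 3 9 5))^8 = (2 9 8 5 3)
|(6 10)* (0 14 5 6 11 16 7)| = |(0 14 5 6 10 11 16 7)| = 8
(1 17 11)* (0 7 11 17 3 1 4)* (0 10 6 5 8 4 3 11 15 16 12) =(17)(0 7 15 16 12)(1 11 3)(4 10 6 5 8) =[7, 11, 2, 1, 10, 8, 5, 15, 4, 9, 6, 3, 0, 13, 14, 16, 12, 17]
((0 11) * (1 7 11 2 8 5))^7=(11)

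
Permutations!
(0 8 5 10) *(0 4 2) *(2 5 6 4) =(0 8 6 4 5 10 2) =[8, 1, 0, 3, 5, 10, 4, 7, 6, 9, 2]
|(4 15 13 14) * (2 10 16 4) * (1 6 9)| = |(1 6 9)(2 10 16 4 15 13 14)| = 21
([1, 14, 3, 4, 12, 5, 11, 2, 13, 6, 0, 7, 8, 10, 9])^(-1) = (0 10 13 8 12 4 3 2 7 11 6 9 14 1)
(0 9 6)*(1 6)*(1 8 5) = [9, 6, 2, 3, 4, 1, 0, 7, 5, 8] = (0 9 8 5 1 6)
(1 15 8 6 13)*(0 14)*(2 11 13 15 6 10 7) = (0 14)(1 6 15 8 10 7 2 11 13) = [14, 6, 11, 3, 4, 5, 15, 2, 10, 9, 7, 13, 12, 1, 0, 8]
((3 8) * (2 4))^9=(2 4)(3 8)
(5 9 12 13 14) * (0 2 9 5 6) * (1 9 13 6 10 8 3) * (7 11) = [2, 9, 13, 1, 4, 5, 0, 11, 3, 12, 8, 7, 6, 14, 10] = (0 2 13 14 10 8 3 1 9 12 6)(7 11)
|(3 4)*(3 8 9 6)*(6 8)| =6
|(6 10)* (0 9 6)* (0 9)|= 3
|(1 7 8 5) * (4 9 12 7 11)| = 8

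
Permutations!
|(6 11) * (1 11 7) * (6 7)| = |(1 11 7)| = 3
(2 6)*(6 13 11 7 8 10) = (2 13 11 7 8 10 6) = [0, 1, 13, 3, 4, 5, 2, 8, 10, 9, 6, 7, 12, 11]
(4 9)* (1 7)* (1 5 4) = [0, 7, 2, 3, 9, 4, 6, 5, 8, 1] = (1 7 5 4 9)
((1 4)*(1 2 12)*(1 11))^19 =((1 4 2 12 11))^19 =(1 11 12 2 4)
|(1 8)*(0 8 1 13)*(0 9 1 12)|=6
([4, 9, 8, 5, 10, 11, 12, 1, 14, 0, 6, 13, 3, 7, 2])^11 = [9, 7, 14, 12, 0, 3, 10, 13, 2, 1, 4, 5, 6, 11, 8]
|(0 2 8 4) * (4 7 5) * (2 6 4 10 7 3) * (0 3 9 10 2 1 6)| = 12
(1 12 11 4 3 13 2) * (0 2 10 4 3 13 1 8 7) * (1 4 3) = (0 2 8 7)(1 12 11)(3 4 13 10) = [2, 12, 8, 4, 13, 5, 6, 0, 7, 9, 3, 1, 11, 10]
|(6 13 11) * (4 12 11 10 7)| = 7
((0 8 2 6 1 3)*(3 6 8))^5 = ((0 3)(1 6)(2 8))^5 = (0 3)(1 6)(2 8)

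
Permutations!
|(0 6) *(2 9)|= 2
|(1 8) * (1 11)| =3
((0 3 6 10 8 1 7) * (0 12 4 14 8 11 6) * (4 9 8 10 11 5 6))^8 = ((0 3)(1 7 12 9 8)(4 14 10 5 6 11))^8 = (1 9 7 8 12)(4 10 6)(5 11 14)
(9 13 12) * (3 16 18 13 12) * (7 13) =(3 16 18 7 13)(9 12) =[0, 1, 2, 16, 4, 5, 6, 13, 8, 12, 10, 11, 9, 3, 14, 15, 18, 17, 7]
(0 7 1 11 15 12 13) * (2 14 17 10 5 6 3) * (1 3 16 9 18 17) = (0 7 3 2 14 1 11 15 12 13)(5 6 16 9 18 17 10) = [7, 11, 14, 2, 4, 6, 16, 3, 8, 18, 5, 15, 13, 0, 1, 12, 9, 10, 17]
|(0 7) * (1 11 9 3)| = 4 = |(0 7)(1 11 9 3)|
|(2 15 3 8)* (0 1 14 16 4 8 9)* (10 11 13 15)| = |(0 1 14 16 4 8 2 10 11 13 15 3 9)| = 13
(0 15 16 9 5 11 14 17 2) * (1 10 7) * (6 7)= [15, 10, 0, 3, 4, 11, 7, 1, 8, 5, 6, 14, 12, 13, 17, 16, 9, 2]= (0 15 16 9 5 11 14 17 2)(1 10 6 7)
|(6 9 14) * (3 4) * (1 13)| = |(1 13)(3 4)(6 9 14)| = 6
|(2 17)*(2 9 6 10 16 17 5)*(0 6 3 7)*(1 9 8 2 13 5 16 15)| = 8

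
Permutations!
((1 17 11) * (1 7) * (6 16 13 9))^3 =(1 7 11 17)(6 9 13 16)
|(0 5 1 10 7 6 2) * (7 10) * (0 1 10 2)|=|(0 5 10 2 1 7 6)|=7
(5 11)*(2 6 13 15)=(2 6 13 15)(5 11)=[0, 1, 6, 3, 4, 11, 13, 7, 8, 9, 10, 5, 12, 15, 14, 2]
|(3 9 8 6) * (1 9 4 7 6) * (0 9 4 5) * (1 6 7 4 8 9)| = 6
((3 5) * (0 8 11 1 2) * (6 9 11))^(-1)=(0 2 1 11 9 6 8)(3 5)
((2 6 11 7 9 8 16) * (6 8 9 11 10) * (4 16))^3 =((2 8 4 16)(6 10)(7 11))^3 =(2 16 4 8)(6 10)(7 11)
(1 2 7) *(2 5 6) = (1 5 6 2 7) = [0, 5, 7, 3, 4, 6, 2, 1]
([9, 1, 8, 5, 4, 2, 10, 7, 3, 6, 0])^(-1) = (0 10 6 9)(2 5 3 8)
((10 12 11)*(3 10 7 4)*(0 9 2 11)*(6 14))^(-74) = ((0 9 2 11 7 4 3 10 12)(6 14))^(-74) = (14)(0 10 4 11 9 12 3 7 2)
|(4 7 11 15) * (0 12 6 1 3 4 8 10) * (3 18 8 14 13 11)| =|(0 12 6 1 18 8 10)(3 4 7)(11 15 14 13)| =84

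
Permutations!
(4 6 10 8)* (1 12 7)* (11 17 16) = (1 12 7)(4 6 10 8)(11 17 16) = [0, 12, 2, 3, 6, 5, 10, 1, 4, 9, 8, 17, 7, 13, 14, 15, 11, 16]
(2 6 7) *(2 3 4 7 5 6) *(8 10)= (3 4 7)(5 6)(8 10)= [0, 1, 2, 4, 7, 6, 5, 3, 10, 9, 8]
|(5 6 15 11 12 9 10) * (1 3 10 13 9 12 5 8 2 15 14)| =10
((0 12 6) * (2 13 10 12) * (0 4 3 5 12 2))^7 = ((2 13 10)(3 5 12 6 4))^7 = (2 13 10)(3 12 4 5 6)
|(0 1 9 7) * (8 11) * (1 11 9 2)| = 10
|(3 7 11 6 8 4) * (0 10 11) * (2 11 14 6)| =8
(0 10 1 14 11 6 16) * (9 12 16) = (0 10 1 14 11 6 9 12 16) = [10, 14, 2, 3, 4, 5, 9, 7, 8, 12, 1, 6, 16, 13, 11, 15, 0]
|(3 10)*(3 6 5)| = 4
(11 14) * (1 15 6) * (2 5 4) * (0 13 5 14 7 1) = (0 13 5 4 2 14 11 7 1 15 6) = [13, 15, 14, 3, 2, 4, 0, 1, 8, 9, 10, 7, 12, 5, 11, 6]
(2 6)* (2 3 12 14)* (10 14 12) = (2 6 3 10 14) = [0, 1, 6, 10, 4, 5, 3, 7, 8, 9, 14, 11, 12, 13, 2]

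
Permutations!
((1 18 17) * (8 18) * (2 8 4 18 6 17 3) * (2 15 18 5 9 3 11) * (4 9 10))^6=((1 9 3 15 18 11 2 8 6 17)(4 5 10))^6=(1 2 3 6 18)(8 15 17 11 9)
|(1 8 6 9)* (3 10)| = |(1 8 6 9)(3 10)| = 4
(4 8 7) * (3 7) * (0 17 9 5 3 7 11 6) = (0 17 9 5 3 11 6)(4 8 7) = [17, 1, 2, 11, 8, 3, 0, 4, 7, 5, 10, 6, 12, 13, 14, 15, 16, 9]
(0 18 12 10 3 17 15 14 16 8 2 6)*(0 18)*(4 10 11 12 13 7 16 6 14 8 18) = (2 14 6 4 10 3 17 15 8)(7 16 18 13)(11 12) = [0, 1, 14, 17, 10, 5, 4, 16, 2, 9, 3, 12, 11, 7, 6, 8, 18, 15, 13]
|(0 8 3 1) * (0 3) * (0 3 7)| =5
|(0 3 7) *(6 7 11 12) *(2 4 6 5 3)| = 20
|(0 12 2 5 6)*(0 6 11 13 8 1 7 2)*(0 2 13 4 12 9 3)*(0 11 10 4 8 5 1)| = |(0 9 3 11 8)(1 7 13 5 10 4 12 2)| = 40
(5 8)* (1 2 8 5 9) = (1 2 8 9) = [0, 2, 8, 3, 4, 5, 6, 7, 9, 1]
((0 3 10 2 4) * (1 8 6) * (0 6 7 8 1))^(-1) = ((0 3 10 2 4 6)(7 8))^(-1) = (0 6 4 2 10 3)(7 8)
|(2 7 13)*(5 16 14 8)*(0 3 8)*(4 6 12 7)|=6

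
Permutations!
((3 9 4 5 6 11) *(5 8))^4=((3 9 4 8 5 6 11))^4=(3 5 9 6 4 11 8)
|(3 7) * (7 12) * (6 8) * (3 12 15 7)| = |(3 15 7 12)(6 8)| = 4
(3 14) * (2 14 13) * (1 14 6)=(1 14 3 13 2 6)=[0, 14, 6, 13, 4, 5, 1, 7, 8, 9, 10, 11, 12, 2, 3]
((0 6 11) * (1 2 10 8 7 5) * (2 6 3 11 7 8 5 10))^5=(0 11 3)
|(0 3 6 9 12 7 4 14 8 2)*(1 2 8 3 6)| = 10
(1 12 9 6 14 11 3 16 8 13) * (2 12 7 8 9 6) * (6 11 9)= [0, 7, 12, 16, 4, 5, 14, 8, 13, 2, 10, 3, 11, 1, 9, 15, 6]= (1 7 8 13)(2 12 11 3 16 6 14 9)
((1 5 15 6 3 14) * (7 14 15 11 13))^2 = (1 11 7)(3 6 15)(5 13 14) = ((1 5 11 13 7 14)(3 15 6))^2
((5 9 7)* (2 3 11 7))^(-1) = ((2 3 11 7 5 9))^(-1) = (2 9 5 7 11 3)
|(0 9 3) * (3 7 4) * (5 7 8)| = 7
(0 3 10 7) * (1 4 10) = (0 3 1 4 10 7) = [3, 4, 2, 1, 10, 5, 6, 0, 8, 9, 7]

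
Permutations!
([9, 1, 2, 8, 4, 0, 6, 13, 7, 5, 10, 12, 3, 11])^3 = (3 13)(7 12)(8 11)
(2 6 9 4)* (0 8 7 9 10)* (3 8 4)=(0 4 2 6 10)(3 8 7 9)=[4, 1, 6, 8, 2, 5, 10, 9, 7, 3, 0]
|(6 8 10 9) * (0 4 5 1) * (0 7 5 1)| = 20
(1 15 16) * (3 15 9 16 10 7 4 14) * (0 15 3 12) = (0 15 10 7 4 14 12)(1 9 16) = [15, 9, 2, 3, 14, 5, 6, 4, 8, 16, 7, 11, 0, 13, 12, 10, 1]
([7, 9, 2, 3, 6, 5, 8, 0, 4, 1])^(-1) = (0 7)(1 9)(4 8 6)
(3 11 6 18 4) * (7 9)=(3 11 6 18 4)(7 9)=[0, 1, 2, 11, 3, 5, 18, 9, 8, 7, 10, 6, 12, 13, 14, 15, 16, 17, 4]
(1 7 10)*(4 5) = (1 7 10)(4 5) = [0, 7, 2, 3, 5, 4, 6, 10, 8, 9, 1]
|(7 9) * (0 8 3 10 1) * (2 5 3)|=|(0 8 2 5 3 10 1)(7 9)|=14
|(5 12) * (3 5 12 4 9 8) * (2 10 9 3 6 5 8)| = 15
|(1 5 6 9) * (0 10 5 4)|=|(0 10 5 6 9 1 4)|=7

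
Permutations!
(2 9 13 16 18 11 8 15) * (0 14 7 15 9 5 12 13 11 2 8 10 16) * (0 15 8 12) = (0 14 7 8 9 11 10 16 18 2 5)(12 13 15) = [14, 1, 5, 3, 4, 0, 6, 8, 9, 11, 16, 10, 13, 15, 7, 12, 18, 17, 2]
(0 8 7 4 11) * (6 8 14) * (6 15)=(0 14 15 6 8 7 4 11)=[14, 1, 2, 3, 11, 5, 8, 4, 7, 9, 10, 0, 12, 13, 15, 6]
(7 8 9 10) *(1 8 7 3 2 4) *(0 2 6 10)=[2, 8, 4, 6, 1, 5, 10, 7, 9, 0, 3]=(0 2 4 1 8 9)(3 6 10)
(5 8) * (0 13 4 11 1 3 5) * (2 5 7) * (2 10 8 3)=(0 13 4 11 1 2 5 3 7 10 8)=[13, 2, 5, 7, 11, 3, 6, 10, 0, 9, 8, 1, 12, 4]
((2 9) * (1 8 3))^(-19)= (1 3 8)(2 9)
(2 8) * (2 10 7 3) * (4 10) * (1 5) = (1 5)(2 8 4 10 7 3) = [0, 5, 8, 2, 10, 1, 6, 3, 4, 9, 7]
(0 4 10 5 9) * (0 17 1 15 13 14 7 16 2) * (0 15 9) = (0 4 10 5)(1 9 17)(2 15 13 14 7 16) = [4, 9, 15, 3, 10, 0, 6, 16, 8, 17, 5, 11, 12, 14, 7, 13, 2, 1]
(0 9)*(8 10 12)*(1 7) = (0 9)(1 7)(8 10 12) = [9, 7, 2, 3, 4, 5, 6, 1, 10, 0, 12, 11, 8]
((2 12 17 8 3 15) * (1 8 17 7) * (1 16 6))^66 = ((17)(1 8 3 15 2 12 7 16 6))^66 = (17)(1 15 7)(2 16 8)(3 12 6)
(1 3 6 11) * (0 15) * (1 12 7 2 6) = [15, 3, 6, 1, 4, 5, 11, 2, 8, 9, 10, 12, 7, 13, 14, 0] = (0 15)(1 3)(2 6 11 12 7)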